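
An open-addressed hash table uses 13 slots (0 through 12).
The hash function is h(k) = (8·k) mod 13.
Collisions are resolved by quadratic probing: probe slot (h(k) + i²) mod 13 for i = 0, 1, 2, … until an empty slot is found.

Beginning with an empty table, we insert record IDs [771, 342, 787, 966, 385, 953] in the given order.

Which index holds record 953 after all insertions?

2

771 hashes to 6; slot 6 is free -> place at 6.
342 hashes to 6; 6 taken -> place at 7.
787 hashes to 4; slot 4 is free -> place at 4.
966 hashes to 6; 6,7 taken -> place at 10.
385 hashes to 12; slot 12 is free -> place at 12.
953 hashes to 6; 6,7,10 taken -> place at 2.
Table: [_, _, 953, _, 787, _, 771, 342, _, _, 966, _, 385]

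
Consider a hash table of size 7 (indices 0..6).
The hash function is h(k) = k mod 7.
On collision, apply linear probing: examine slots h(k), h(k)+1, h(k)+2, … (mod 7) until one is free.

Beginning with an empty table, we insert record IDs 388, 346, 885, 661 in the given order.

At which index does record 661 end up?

388 hashes to 3; slot 3 is free -> place at 3.
346 hashes to 3; 3 taken -> place at 4.
885 hashes to 3; 3,4 taken -> place at 5.
661 hashes to 3; 3,4,5 taken -> place at 6.
Table: [—, —, —, 388, 346, 885, 661]

6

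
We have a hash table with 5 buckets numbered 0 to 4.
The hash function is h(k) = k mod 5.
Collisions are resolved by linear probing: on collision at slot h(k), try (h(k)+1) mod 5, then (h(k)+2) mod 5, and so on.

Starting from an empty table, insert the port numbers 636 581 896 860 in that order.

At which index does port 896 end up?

3

636: h=1 → slot 1
581: h=1, probe 1,2 → slot 2
896: h=1, probe 1,2,3 → slot 3
860: h=0 → slot 0
Table: [860, 636, 581, 896, —]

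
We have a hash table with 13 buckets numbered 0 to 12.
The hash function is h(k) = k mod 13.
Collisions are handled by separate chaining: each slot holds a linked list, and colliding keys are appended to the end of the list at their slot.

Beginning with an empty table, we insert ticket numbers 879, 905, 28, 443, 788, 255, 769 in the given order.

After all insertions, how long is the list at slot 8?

4

879 → bucket 8
905 → bucket 8 (collision)
28 → bucket 2
443 → bucket 1
788 → bucket 8 (collision)
255 → bucket 8 (collision)
769 → bucket 2 (collision)
Final buckets:
0: —
1: 443
2: 28 -> 769
3: —
4: —
5: —
6: —
7: —
8: 879 -> 905 -> 788 -> 255
9: —
10: —
11: —
12: —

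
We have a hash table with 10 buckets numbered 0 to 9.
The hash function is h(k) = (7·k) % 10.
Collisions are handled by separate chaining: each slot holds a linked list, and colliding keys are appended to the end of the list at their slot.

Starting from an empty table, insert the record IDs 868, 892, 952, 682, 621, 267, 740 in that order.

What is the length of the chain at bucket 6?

1

Insert 868: h=6, bucket 6 empty -> new chain.
Insert 892: h=4, bucket 4 empty -> new chain.
Insert 952: h=4, bucket 4 nonempty -> append to chain.
Insert 682: h=4, bucket 4 nonempty -> append to chain.
Insert 621: h=7, bucket 7 empty -> new chain.
Insert 267: h=9, bucket 9 empty -> new chain.
Insert 740: h=0, bucket 0 empty -> new chain.
Final buckets:
0: 740
1: -
2: -
3: -
4: 892 -> 952 -> 682
5: -
6: 868
7: 621
8: -
9: 267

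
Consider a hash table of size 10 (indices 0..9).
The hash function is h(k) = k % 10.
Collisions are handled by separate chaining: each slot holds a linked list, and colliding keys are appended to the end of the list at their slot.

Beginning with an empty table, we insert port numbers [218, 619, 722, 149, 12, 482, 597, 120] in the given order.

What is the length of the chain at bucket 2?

Insert 218: h=8, bucket 8 empty → new chain.
Insert 619: h=9, bucket 9 empty → new chain.
Insert 722: h=2, bucket 2 empty → new chain.
Insert 149: h=9, bucket 9 nonempty → append to chain.
Insert 12: h=2, bucket 2 nonempty → append to chain.
Insert 482: h=2, bucket 2 nonempty → append to chain.
Insert 597: h=7, bucket 7 empty → new chain.
Insert 120: h=0, bucket 0 empty → new chain.
Final buckets:
0: 120
1: -
2: 722 -> 12 -> 482
3: -
4: -
5: -
6: -
7: 597
8: 218
9: 619 -> 149

3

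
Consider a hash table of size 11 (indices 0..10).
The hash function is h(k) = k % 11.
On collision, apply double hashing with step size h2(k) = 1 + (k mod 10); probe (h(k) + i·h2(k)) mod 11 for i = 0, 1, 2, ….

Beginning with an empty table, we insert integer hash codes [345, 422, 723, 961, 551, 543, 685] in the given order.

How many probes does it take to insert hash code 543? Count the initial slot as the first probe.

345 hashes to 4; slot 4 is free => place at 4.
422 hashes to 4, h2=3; 4 taken => place at 7.
723 hashes to 8; slot 8 is free => place at 8.
961 hashes to 4, h2=2; 4 taken => place at 6.
551 hashes to 1; slot 1 is free => place at 1.
543 hashes to 4, h2=4; 4,8,1 taken => place at 5.
685 hashes to 3; slot 3 is free => place at 3.
Table: [∅, 551, ∅, 685, 345, 543, 961, 422, 723, ∅, ∅]

4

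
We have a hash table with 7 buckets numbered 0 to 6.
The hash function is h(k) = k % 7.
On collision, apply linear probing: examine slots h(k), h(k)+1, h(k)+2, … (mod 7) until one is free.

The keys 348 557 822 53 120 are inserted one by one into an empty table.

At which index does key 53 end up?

6

Insert 348: h=5, slot 5 empty → index 5.
Insert 557: h=4, slot 4 empty → index 4.
Insert 822: h=3, slot 3 empty → index 3.
Insert 53: h=4, slots 4,5 occupied → index 6.
Insert 120: h=1, slot 1 empty → index 1.
Table: [—, 120, —, 822, 557, 348, 53]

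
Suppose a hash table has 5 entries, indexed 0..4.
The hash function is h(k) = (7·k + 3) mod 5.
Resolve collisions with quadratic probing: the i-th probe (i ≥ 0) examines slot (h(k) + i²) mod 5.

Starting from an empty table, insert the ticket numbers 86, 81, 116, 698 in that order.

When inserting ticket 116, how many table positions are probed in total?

3

Insert 86: h=0, slot 0 empty → index 0.
Insert 81: h=0, slot 0 occupied → index 1.
Insert 116: h=0, slots 0,1 occupied → index 4.
Insert 698: h=4, slots 4,0 occupied → index 3.
Table: [86, 81, _, 698, 116]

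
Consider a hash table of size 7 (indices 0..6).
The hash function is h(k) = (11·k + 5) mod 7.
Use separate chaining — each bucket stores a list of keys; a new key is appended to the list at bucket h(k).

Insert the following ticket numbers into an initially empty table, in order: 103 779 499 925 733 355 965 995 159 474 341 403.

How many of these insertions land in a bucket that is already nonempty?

7

103 -> bucket 4
779 -> bucket 6
499 -> bucket 6 (collision)
925 -> bucket 2
733 -> bucket 4 (collision)
355 -> bucket 4 (collision)
965 -> bucket 1
995 -> bucket 2 (collision)
159 -> bucket 4 (collision)
474 -> bucket 4 (collision)
341 -> bucket 4 (collision)
403 -> bucket 0
Final buckets:
0: 403
1: 965
2: 925 -> 995
3: _
4: 103 -> 733 -> 355 -> 159 -> 474 -> 341
5: _
6: 779 -> 499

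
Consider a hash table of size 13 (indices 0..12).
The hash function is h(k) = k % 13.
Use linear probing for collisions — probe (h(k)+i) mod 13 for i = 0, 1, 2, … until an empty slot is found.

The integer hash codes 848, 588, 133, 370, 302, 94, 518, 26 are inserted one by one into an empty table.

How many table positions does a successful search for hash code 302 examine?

848: h=3 -> slot 3
588: h=3, probe 3,4 -> slot 4
133: h=3, probe 3,4,5 -> slot 5
370: h=6 -> slot 6
302: h=3, probe 3,4,5,6,7 -> slot 7
94: h=3, probe 3,4,5,6,7,8 -> slot 8
518: h=11 -> slot 11
26: h=0 -> slot 0
Table: [26, ., ., 848, 588, 133, 370, 302, 94, ., ., 518, .]
Lookup 302: h=3, probe 3,4,5,6,7 → found at 7.

5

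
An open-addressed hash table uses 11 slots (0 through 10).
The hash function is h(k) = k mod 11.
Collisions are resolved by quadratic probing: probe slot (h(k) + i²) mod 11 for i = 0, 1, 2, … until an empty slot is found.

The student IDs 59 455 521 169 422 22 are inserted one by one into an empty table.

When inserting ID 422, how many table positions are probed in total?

5

Insert 59: h=4, slot 4 empty → index 4.
Insert 455: h=4, slot 4 occupied → index 5.
Insert 521: h=4, slots 4,5 occupied → index 8.
Insert 169: h=4, slots 4,5,8 occupied → index 2.
Insert 422: h=4, slots 4,5,8,2 occupied → index 9.
Insert 22: h=0, slot 0 empty → index 0.
Table: [22, _, 169, _, 59, 455, _, _, 521, 422, _]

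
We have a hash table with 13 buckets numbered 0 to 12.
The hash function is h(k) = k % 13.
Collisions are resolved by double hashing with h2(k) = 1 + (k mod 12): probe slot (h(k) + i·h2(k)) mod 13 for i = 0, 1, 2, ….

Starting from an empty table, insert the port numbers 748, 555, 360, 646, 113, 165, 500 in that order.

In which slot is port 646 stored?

5

748: h=7 -> slot 7
555: h=9 -> slot 9
360: h=9, h2=1, probe 9,10 -> slot 10
646: h=9, h2=11, probe 9,7,5 -> slot 5
113: h=9, h2=6, probe 9,2 -> slot 2
165: h=9, h2=10, probe 9,6 -> slot 6
500: h=6, h2=9, probe 6,2,11 -> slot 11
Table: [∅, ∅, 113, ∅, ∅, 646, 165, 748, ∅, 555, 360, 500, ∅]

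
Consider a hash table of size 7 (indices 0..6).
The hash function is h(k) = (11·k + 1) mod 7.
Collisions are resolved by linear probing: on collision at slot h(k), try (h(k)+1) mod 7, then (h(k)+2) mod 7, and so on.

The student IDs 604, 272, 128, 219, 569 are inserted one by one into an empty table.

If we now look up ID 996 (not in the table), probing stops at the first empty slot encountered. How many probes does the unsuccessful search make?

604: h=2 => slot 2
272: h=4 => slot 4
128: h=2, probe 2,3 => slot 3
219: h=2, probe 2,3,4,5 => slot 5
569: h=2, probe 2,3,4,5,6 => slot 6
Table: [_, _, 604, 128, 272, 219, 569]
Lookup 996: h=2, probe 2,3,4,5,6,0 → slot 0 empty, not found.

6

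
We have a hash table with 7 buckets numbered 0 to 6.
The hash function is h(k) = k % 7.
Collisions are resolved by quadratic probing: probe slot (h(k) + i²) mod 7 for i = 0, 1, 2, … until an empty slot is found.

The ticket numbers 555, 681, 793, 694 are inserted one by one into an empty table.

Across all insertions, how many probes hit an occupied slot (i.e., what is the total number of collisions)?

555: h=2 -> slot 2
681: h=2, probe 2,3 -> slot 3
793: h=2, probe 2,3,6 -> slot 6
694: h=1 -> slot 1
Table: [_, 694, 555, 681, _, _, 793]

3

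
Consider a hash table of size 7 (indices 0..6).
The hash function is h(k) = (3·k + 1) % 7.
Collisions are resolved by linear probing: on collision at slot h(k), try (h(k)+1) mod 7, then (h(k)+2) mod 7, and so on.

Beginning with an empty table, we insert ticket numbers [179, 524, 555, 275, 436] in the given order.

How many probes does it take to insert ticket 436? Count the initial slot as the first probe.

179: h=6 → slot 6
524: h=5 → slot 5
555: h=0 → slot 0
275: h=0, probe 0,1 → slot 1
436: h=0, probe 0,1,2 → slot 2
Table: [555, 275, 436, ., ., 524, 179]

3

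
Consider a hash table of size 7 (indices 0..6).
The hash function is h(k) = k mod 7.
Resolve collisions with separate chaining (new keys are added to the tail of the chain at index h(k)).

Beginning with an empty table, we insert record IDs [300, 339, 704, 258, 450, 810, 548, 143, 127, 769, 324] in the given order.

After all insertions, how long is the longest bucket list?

300 → bucket 6
339 → bucket 3
704 → bucket 4
258 → bucket 6 (collision)
450 → bucket 2
810 → bucket 5
548 → bucket 2 (collision)
143 → bucket 3 (collision)
127 → bucket 1
769 → bucket 6 (collision)
324 → bucket 2 (collision)
Final buckets:
0: ∅
1: 127
2: 450 -> 548 -> 324
3: 339 -> 143
4: 704
5: 810
6: 300 -> 258 -> 769

3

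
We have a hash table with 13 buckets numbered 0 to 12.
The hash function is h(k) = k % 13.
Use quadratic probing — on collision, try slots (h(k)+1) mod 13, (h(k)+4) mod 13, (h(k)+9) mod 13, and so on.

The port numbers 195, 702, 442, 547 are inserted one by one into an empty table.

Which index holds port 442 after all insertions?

4

195 hashes to 0; slot 0 is free => place at 0.
702 hashes to 0; 0 taken => place at 1.
442 hashes to 0; 0,1 taken => place at 4.
547 hashes to 1; 1 taken => place at 2.
Table: [195, 702, 547, -, 442, -, -, -, -, -, -, -, -]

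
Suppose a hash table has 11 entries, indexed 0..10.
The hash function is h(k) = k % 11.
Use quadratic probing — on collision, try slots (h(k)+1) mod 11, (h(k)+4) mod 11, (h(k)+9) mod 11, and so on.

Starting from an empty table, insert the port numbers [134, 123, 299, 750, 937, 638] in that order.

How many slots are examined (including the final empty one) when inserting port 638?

2

134: h=2 -> slot 2
123: h=2, probe 2,3 -> slot 3
299: h=2, probe 2,3,6 -> slot 6
750: h=2, probe 2,3,6,0 -> slot 0
937: h=2, probe 2,3,6,0,7 -> slot 7
638: h=0, probe 0,1 -> slot 1
Table: [750, 638, 134, 123, ., ., 299, 937, ., ., .]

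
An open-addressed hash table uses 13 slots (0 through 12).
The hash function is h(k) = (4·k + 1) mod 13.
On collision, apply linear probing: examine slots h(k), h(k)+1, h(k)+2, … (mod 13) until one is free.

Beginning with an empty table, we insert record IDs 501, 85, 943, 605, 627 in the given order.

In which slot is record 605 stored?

501 hashes to 3; slot 3 is free → place at 3.
85 hashes to 3; 3 taken → place at 4.
943 hashes to 3; 3,4 taken → place at 5.
605 hashes to 3; 3,4,5 taken → place at 6.
627 hashes to 0; slot 0 is free → place at 0.
Table: [627, -, -, 501, 85, 943, 605, -, -, -, -, -, -]

6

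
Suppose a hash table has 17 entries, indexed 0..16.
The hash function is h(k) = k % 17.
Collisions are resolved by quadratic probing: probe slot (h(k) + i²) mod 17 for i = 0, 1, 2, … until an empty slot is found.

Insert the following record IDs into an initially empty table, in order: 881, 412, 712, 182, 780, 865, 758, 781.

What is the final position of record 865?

Insert 881: h=14, slot 14 empty => index 14.
Insert 412: h=4, slot 4 empty => index 4.
Insert 712: h=15, slot 15 empty => index 15.
Insert 182: h=12, slot 12 empty => index 12.
Insert 780: h=15, slot 15 occupied => index 16.
Insert 865: h=15, slots 15,16 occupied => index 2.
Insert 758: h=10, slot 10 empty => index 10.
Insert 781: h=16, slot 16 occupied => index 0.
Table: [781, ., 865, ., 412, ., ., ., ., ., 758, ., 182, ., 881, 712, 780]

2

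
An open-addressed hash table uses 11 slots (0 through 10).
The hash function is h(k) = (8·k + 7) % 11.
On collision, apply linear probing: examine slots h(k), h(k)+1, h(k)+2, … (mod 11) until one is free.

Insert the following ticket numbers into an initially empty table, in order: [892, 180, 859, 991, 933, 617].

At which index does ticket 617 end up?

892 hashes to 4; slot 4 is free => place at 4.
180 hashes to 6; slot 6 is free => place at 6.
859 hashes to 4; 4 taken => place at 5.
991 hashes to 4; 4,5,6 taken => place at 7.
933 hashes to 2; slot 2 is free => place at 2.
617 hashes to 4; 4,5,6,7 taken => place at 8.
Table: [∅, ∅, 933, ∅, 892, 859, 180, 991, 617, ∅, ∅]

8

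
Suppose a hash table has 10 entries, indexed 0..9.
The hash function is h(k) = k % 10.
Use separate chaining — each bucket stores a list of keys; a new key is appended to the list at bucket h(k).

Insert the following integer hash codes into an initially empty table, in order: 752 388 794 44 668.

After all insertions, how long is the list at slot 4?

Insert 752: h=2, bucket 2 empty -> new chain.
Insert 388: h=8, bucket 8 empty -> new chain.
Insert 794: h=4, bucket 4 empty -> new chain.
Insert 44: h=4, bucket 4 nonempty -> append to chain.
Insert 668: h=8, bucket 8 nonempty -> append to chain.
Final buckets:
0: _
1: _
2: 752
3: _
4: 794 -> 44
5: _
6: _
7: _
8: 388 -> 668
9: _

2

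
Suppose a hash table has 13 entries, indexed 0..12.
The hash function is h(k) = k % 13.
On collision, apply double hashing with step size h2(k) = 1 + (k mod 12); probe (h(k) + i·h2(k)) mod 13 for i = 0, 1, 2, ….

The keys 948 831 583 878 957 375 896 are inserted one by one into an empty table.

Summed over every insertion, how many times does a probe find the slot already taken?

948 hashes to 12; slot 12 is free => place at 12.
831 hashes to 12, h2=4; 12 taken => place at 3.
583 hashes to 11; slot 11 is free => place at 11.
878 hashes to 7; slot 7 is free => place at 7.
957 hashes to 8; slot 8 is free => place at 8.
375 hashes to 11, h2=4; 11 taken => place at 2.
896 hashes to 12, h2=9; 12,8 taken => place at 4.
Table: [-, -, 375, 831, 896, -, -, 878, 957, -, -, 583, 948]

4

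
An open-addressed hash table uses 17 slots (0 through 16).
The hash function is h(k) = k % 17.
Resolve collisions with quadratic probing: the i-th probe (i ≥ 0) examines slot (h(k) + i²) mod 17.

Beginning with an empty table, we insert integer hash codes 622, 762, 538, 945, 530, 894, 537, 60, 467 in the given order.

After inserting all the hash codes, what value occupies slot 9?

Insert 622: h=10, slot 10 empty => index 10.
Insert 762: h=14, slot 14 empty => index 14.
Insert 538: h=11, slot 11 empty => index 11.
Insert 945: h=10, slots 10,11,14 occupied => index 2.
Insert 530: h=3, slot 3 empty => index 3.
Insert 894: h=10, slots 10,11,14,2 occupied => index 9.
Insert 537: h=10, slots 10,11,14,2,9 occupied => index 1.
Insert 60: h=9, slots 9,10 occupied => index 13.
Insert 467: h=8, slot 8 empty => index 8.
Table: [—, 537, 945, 530, —, —, —, —, 467, 894, 622, 538, —, 60, 762, —, —]

894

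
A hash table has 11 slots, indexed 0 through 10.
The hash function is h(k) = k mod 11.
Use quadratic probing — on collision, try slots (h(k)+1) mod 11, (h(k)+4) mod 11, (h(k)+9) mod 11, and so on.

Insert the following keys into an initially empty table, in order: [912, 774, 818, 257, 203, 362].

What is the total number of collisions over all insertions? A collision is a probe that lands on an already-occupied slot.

5

912: h=10 → slot 10
774: h=4 → slot 4
818: h=4, probe 4,5 → slot 5
257: h=4, probe 4,5,8 → slot 8
203: h=5, probe 5,6 → slot 6
362: h=10, probe 10,0 → slot 0
Table: [362, ., ., ., 774, 818, 203, ., 257, ., 912]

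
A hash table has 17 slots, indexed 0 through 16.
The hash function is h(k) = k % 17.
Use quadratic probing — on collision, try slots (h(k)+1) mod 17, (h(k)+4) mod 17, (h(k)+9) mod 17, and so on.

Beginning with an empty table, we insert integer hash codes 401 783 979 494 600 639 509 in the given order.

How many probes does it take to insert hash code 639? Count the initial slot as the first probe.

3

401 hashes to 10; slot 10 is free -> place at 10.
783 hashes to 1; slot 1 is free -> place at 1.
979 hashes to 10; 10 taken -> place at 11.
494 hashes to 1; 1 taken -> place at 2.
600 hashes to 5; slot 5 is free -> place at 5.
639 hashes to 10; 10,11 taken -> place at 14.
509 hashes to 16; slot 16 is free -> place at 16.
Table: [∅, 783, 494, ∅, ∅, 600, ∅, ∅, ∅, ∅, 401, 979, ∅, ∅, 639, ∅, 509]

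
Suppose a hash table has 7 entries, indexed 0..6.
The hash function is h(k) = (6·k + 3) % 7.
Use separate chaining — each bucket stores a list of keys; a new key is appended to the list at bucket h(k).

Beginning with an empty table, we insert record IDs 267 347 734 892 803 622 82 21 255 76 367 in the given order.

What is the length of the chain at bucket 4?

267 → bucket 2
347 → bucket 6
734 → bucket 4
892 → bucket 0
803 → bucket 5
622 → bucket 4 (collision)
82 → bucket 5 (collision)
21 → bucket 3
255 → bucket 0 (collision)
76 → bucket 4 (collision)
367 → bucket 0 (collision)
Final buckets:
0: 892 -> 255 -> 367
1: ∅
2: 267
3: 21
4: 734 -> 622 -> 76
5: 803 -> 82
6: 347

3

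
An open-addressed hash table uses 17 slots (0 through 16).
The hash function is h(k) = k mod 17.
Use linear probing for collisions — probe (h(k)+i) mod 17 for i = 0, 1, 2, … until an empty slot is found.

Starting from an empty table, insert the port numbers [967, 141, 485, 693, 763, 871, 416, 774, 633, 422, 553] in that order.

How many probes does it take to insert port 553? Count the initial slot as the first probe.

967: h=15 -> slot 15
141: h=5 -> slot 5
485: h=9 -> slot 9
693: h=13 -> slot 13
763: h=15, probe 15,16 -> slot 16
871: h=4 -> slot 4
416: h=8 -> slot 8
774: h=9, probe 9,10 -> slot 10
633: h=4, probe 4,5,6 -> slot 6
422: h=14 -> slot 14
553: h=9, probe 9,10,11 -> slot 11
Table: [., ., ., ., 871, 141, 633, ., 416, 485, 774, 553, ., 693, 422, 967, 763]

3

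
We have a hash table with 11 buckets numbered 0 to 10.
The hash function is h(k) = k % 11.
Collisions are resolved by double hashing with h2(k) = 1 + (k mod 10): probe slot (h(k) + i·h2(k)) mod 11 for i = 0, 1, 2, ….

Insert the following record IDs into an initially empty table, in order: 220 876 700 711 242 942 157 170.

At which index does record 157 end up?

5

220 hashes to 0; slot 0 is free → place at 0.
876 hashes to 7; slot 7 is free → place at 7.
700 hashes to 7, h2=1; 7 taken → place at 8.
711 hashes to 7, h2=2; 7 taken → place at 9.
242 hashes to 0, h2=3; 0 taken → place at 3.
942 hashes to 7, h2=3; 7 taken → place at 10.
157 hashes to 3, h2=8; 3,0,8 taken → place at 5.
170 hashes to 5, h2=1; 5 taken → place at 6.
Table: [220, -, -, 242, -, 157, 170, 876, 700, 711, 942]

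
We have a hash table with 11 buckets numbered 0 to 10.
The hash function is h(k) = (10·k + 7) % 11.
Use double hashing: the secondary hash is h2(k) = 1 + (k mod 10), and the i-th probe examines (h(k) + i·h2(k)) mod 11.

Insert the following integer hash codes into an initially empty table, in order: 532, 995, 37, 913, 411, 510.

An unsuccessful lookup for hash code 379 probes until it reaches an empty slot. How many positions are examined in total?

Insert 532: h=3, slot 3 empty => index 3.
Insert 995: h=2, slot 2 empty => index 2.
Insert 37: h=3, h2=8, slot 3 occupied => index 0.
Insert 913: h=7, slot 7 empty => index 7.
Insert 411: h=3, h2=2, slot 3 occupied => index 5.
Insert 510: h=3, h2=1, slot 3 occupied => index 4.
Table: [37, _, 995, 532, 510, 411, _, 913, _, _, _]
Lookup 379: h=2, h2=10, probe 2,1 → slot 1 empty, not found.

2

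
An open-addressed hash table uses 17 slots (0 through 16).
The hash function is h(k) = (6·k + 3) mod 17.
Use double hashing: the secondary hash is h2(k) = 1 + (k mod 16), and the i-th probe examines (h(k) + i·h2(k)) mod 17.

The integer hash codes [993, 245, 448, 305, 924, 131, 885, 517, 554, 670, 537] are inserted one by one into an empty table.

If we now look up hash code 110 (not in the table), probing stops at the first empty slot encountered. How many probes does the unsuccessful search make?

993 hashes to 11; slot 11 is free => place at 11.
245 hashes to 11, h2=6; 11 taken => place at 0.
448 hashes to 5; slot 5 is free => place at 5.
305 hashes to 14; slot 14 is free => place at 14.
924 hashes to 5, h2=13; 5 taken => place at 1.
131 hashes to 7; slot 7 is free => place at 7.
885 hashes to 9; slot 9 is free => place at 9.
517 hashes to 11, h2=6; 11,0 taken => place at 6.
554 hashes to 12; slot 12 is free => place at 12.
670 hashes to 11, h2=15; 11,9,7,5 taken => place at 3.
537 hashes to 12, h2=10; 12,5 taken => place at 15.
Table: [245, 924, —, 670, —, 448, 517, 131, —, 885, —, 993, 554, —, 305, 537, —]
Lookup 110: h=0, h2=15, probe 0,15,13 → slot 13 empty, not found.

3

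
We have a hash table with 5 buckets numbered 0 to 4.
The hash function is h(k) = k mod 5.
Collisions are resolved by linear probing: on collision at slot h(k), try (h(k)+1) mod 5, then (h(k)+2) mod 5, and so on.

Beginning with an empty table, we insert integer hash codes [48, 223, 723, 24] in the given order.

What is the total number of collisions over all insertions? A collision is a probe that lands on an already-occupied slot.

5

Insert 48: h=3, slot 3 empty => index 3.
Insert 223: h=3, slot 3 occupied => index 4.
Insert 723: h=3, slots 3,4 occupied => index 0.
Insert 24: h=4, slots 4,0 occupied => index 1.
Table: [723, 24, ., 48, 223]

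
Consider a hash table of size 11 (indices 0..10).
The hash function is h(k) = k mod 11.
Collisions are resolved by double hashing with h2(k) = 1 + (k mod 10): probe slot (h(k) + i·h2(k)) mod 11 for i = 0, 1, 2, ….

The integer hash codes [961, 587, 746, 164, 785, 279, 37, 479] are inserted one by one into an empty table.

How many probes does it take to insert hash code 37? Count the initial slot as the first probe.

961 hashes to 4; slot 4 is free -> place at 4.
587 hashes to 4, h2=8; 4 taken -> place at 1.
746 hashes to 9; slot 9 is free -> place at 9.
164 hashes to 10; slot 10 is free -> place at 10.
785 hashes to 4, h2=6; 4,10 taken -> place at 5.
279 hashes to 4, h2=10; 4 taken -> place at 3.
37 hashes to 4, h2=8; 4,1,9 taken -> place at 6.
479 hashes to 6, h2=10; 6,5,4,3 taken -> place at 2.
Table: [—, 587, 479, 279, 961, 785, 37, —, —, 746, 164]

4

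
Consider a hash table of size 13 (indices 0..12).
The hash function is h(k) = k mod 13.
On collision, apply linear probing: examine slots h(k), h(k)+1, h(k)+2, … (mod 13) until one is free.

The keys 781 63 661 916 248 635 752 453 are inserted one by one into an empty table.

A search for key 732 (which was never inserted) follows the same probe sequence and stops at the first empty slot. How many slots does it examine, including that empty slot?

Insert 781: h=1, slot 1 empty -> index 1.
Insert 63: h=11, slot 11 empty -> index 11.
Insert 661: h=11, slot 11 occupied -> index 12.
Insert 916: h=6, slot 6 empty -> index 6.
Insert 248: h=1, slot 1 occupied -> index 2.
Insert 635: h=11, slots 11,12 occupied -> index 0.
Insert 752: h=11, slots 11,12,0,1,2 occupied -> index 3.
Insert 453: h=11, slots 11,12,0,1,2,3 occupied -> index 4.
Table: [635, 781, 248, 752, 453, -, 916, -, -, -, -, 63, 661]
Lookup 732: h=4, probe 4,5 → slot 5 empty, not found.

2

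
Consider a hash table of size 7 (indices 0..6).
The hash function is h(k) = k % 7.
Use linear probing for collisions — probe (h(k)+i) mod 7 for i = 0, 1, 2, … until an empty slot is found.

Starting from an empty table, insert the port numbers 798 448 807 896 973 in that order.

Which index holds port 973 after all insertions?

798: h=0 → slot 0
448: h=0, probe 0,1 → slot 1
807: h=2 → slot 2
896: h=0, probe 0,1,2,3 → slot 3
973: h=0, probe 0,1,2,3,4 → slot 4
Table: [798, 448, 807, 896, 973, _, _]

4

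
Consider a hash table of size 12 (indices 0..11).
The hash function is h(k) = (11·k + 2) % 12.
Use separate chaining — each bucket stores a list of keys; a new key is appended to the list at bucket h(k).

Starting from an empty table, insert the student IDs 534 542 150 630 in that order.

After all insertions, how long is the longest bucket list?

534 -> bucket 8
542 -> bucket 0
150 -> bucket 8 (collision)
630 -> bucket 8 (collision)
Final buckets:
0: 542
1: —
2: —
3: —
4: —
5: —
6: —
7: —
8: 534 -> 150 -> 630
9: —
10: —
11: —

3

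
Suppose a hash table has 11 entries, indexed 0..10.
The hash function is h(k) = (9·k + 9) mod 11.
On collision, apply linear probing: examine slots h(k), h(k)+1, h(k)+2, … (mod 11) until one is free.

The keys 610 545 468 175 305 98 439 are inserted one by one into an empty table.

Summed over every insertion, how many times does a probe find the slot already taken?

4

610 hashes to 10; slot 10 is free => place at 10.
545 hashes to 8; slot 8 is free => place at 8.
468 hashes to 8; 8 taken => place at 9.
175 hashes to 0; slot 0 is free => place at 0.
305 hashes to 4; slot 4 is free => place at 4.
98 hashes to 0; 0 taken => place at 1.
439 hashes to 0; 0,1 taken => place at 2.
Table: [175, 98, 439, ∅, 305, ∅, ∅, ∅, 545, 468, 610]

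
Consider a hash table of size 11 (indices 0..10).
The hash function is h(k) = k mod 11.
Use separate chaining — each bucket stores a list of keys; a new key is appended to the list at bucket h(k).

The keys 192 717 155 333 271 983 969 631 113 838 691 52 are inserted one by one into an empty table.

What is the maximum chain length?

2

Insert 192: h=5, bucket 5 empty → new chain.
Insert 717: h=2, bucket 2 empty → new chain.
Insert 155: h=1, bucket 1 empty → new chain.
Insert 333: h=3, bucket 3 empty → new chain.
Insert 271: h=7, bucket 7 empty → new chain.
Insert 983: h=4, bucket 4 empty → new chain.
Insert 969: h=1, bucket 1 nonempty → append to chain.
Insert 631: h=4, bucket 4 nonempty → append to chain.
Insert 113: h=3, bucket 3 nonempty → append to chain.
Insert 838: h=2, bucket 2 nonempty → append to chain.
Insert 691: h=9, bucket 9 empty → new chain.
Insert 52: h=8, bucket 8 empty → new chain.
Final buckets:
0: -
1: 155 -> 969
2: 717 -> 838
3: 333 -> 113
4: 983 -> 631
5: 192
6: -
7: 271
8: 52
9: 691
10: -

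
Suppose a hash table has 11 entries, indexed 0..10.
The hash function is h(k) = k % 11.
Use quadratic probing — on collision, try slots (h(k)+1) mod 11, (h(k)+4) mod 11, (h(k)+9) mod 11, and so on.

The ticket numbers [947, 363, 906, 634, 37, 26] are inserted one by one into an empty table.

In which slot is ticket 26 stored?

8

947 hashes to 1; slot 1 is free → place at 1.
363 hashes to 0; slot 0 is free → place at 0.
906 hashes to 4; slot 4 is free → place at 4.
634 hashes to 7; slot 7 is free → place at 7.
37 hashes to 4; 4 taken → place at 5.
26 hashes to 4; 4,5 taken → place at 8.
Table: [363, 947, -, -, 906, 37, -, 634, 26, -, -]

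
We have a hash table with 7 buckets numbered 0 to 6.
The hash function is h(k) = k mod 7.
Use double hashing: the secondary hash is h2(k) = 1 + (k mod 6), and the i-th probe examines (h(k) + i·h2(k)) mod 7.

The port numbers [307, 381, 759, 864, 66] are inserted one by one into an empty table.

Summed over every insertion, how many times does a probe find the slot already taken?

Insert 307: h=6, slot 6 empty → index 6.
Insert 381: h=3, slot 3 empty → index 3.
Insert 759: h=3, h2=4, slot 3 occupied → index 0.
Insert 864: h=3, h2=1, slot 3 occupied → index 4.
Insert 66: h=3, h2=1, slots 3,4 occupied → index 5.
Table: [759, ∅, ∅, 381, 864, 66, 307]

4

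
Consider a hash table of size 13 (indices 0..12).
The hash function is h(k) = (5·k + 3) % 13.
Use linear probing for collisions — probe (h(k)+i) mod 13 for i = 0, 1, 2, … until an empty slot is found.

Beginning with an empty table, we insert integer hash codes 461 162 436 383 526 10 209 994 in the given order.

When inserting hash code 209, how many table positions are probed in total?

461: h=7 → slot 7
162: h=7, probe 7,8 → slot 8
436: h=12 → slot 12
383: h=7, probe 7,8,9 → slot 9
526: h=7, probe 7,8,9,10 → slot 10
10: h=1 → slot 1
209: h=8, probe 8,9,10,11 → slot 11
994: h=7, probe 7,8,9,10,11,12,0 → slot 0
Table: [994, 10, ∅, ∅, ∅, ∅, ∅, 461, 162, 383, 526, 209, 436]

4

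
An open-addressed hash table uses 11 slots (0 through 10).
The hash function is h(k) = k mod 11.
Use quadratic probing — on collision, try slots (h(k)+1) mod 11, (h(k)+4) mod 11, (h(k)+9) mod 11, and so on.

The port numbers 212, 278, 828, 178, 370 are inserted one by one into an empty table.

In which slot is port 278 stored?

4

212 hashes to 3; slot 3 is free -> place at 3.
278 hashes to 3; 3 taken -> place at 4.
828 hashes to 3; 3,4 taken -> place at 7.
178 hashes to 2; slot 2 is free -> place at 2.
370 hashes to 7; 7 taken -> place at 8.
Table: [—, —, 178, 212, 278, —, —, 828, 370, —, —]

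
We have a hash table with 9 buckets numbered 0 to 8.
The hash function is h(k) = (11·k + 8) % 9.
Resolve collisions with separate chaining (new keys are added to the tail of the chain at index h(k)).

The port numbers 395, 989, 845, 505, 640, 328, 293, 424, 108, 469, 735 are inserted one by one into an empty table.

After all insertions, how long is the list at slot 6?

Insert 395: h=6, bucket 6 empty → new chain.
Insert 989: h=6, bucket 6 nonempty → append to chain.
Insert 845: h=6, bucket 6 nonempty → append to chain.
Insert 505: h=1, bucket 1 empty → new chain.
Insert 640: h=1, bucket 1 nonempty → append to chain.
Insert 328: h=7, bucket 7 empty → new chain.
Insert 293: h=0, bucket 0 empty → new chain.
Insert 424: h=1, bucket 1 nonempty → append to chain.
Insert 108: h=8, bucket 8 empty → new chain.
Insert 469: h=1, bucket 1 nonempty → append to chain.
Insert 735: h=2, bucket 2 empty → new chain.
Final buckets:
0: 293
1: 505 -> 640 -> 424 -> 469
2: 735
3: _
4: _
5: _
6: 395 -> 989 -> 845
7: 328
8: 108

3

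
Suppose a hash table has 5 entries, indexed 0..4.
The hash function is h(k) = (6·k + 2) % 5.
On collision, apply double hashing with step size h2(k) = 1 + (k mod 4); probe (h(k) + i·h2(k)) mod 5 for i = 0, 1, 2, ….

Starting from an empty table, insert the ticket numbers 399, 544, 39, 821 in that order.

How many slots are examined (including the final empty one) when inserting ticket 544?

2

399: h=1 -> slot 1
544: h=1, h2=1, probe 1,2 -> slot 2
39: h=1, h2=4, probe 1,0 -> slot 0
821: h=3 -> slot 3
Table: [39, 399, 544, 821, _]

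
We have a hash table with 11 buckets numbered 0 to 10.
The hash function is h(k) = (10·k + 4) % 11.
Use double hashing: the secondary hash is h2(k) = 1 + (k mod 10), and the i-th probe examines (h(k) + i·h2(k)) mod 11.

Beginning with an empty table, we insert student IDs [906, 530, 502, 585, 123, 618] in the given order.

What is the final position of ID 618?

9

Insert 906: h=0, slot 0 empty => index 0.
Insert 530: h=2, slot 2 empty => index 2.
Insert 502: h=8, slot 8 empty => index 8.
Insert 585: h=2, h2=6, slots 2,8 occupied => index 3.
Insert 123: h=2, h2=4, slot 2 occupied => index 6.
Insert 618: h=2, h2=9, slots 2,0 occupied => index 9.
Table: [906, ∅, 530, 585, ∅, ∅, 123, ∅, 502, 618, ∅]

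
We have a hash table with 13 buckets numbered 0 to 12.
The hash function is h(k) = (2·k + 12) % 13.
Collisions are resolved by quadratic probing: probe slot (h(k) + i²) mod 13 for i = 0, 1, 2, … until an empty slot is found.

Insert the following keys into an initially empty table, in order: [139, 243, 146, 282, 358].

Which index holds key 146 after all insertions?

139: h=4 => slot 4
243: h=4, probe 4,5 => slot 5
146: h=5, probe 5,6 => slot 6
282: h=4, probe 4,5,8 => slot 8
358: h=0 => slot 0
Table: [358, _, _, _, 139, 243, 146, _, 282, _, _, _, _]

6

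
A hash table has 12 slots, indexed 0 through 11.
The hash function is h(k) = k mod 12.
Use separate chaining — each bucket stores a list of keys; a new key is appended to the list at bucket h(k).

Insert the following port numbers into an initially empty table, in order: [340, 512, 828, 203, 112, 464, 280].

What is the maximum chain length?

Insert 340: h=4, bucket 4 empty → new chain.
Insert 512: h=8, bucket 8 empty → new chain.
Insert 828: h=0, bucket 0 empty → new chain.
Insert 203: h=11, bucket 11 empty → new chain.
Insert 112: h=4, bucket 4 nonempty → append to chain.
Insert 464: h=8, bucket 8 nonempty → append to chain.
Insert 280: h=4, bucket 4 nonempty → append to chain.
Final buckets:
0: 828
1: ∅
2: ∅
3: ∅
4: 340 -> 112 -> 280
5: ∅
6: ∅
7: ∅
8: 512 -> 464
9: ∅
10: ∅
11: 203

3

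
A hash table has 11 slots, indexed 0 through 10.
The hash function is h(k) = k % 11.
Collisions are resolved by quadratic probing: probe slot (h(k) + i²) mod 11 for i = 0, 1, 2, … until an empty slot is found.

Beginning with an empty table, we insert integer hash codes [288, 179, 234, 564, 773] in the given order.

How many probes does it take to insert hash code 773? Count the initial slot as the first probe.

4

288 hashes to 2; slot 2 is free => place at 2.
179 hashes to 3; slot 3 is free => place at 3.
234 hashes to 3; 3 taken => place at 4.
564 hashes to 3; 3,4 taken => place at 7.
773 hashes to 3; 3,4,7 taken => place at 1.
Table: [_, 773, 288, 179, 234, _, _, 564, _, _, _]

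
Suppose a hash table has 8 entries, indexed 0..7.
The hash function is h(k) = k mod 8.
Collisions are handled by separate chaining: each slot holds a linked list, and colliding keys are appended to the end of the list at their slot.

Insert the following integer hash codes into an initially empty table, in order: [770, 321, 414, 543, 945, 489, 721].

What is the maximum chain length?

Insert 770: h=2, bucket 2 empty → new chain.
Insert 321: h=1, bucket 1 empty → new chain.
Insert 414: h=6, bucket 6 empty → new chain.
Insert 543: h=7, bucket 7 empty → new chain.
Insert 945: h=1, bucket 1 nonempty → append to chain.
Insert 489: h=1, bucket 1 nonempty → append to chain.
Insert 721: h=1, bucket 1 nonempty → append to chain.
Final buckets:
0: —
1: 321 -> 945 -> 489 -> 721
2: 770
3: —
4: —
5: —
6: 414
7: 543

4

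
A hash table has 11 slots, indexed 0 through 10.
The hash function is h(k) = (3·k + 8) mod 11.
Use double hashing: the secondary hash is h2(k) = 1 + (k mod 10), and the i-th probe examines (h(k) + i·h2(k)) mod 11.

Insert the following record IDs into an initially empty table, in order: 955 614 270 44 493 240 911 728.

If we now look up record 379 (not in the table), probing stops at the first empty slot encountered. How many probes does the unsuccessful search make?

2

955 hashes to 2; slot 2 is free → place at 2.
614 hashes to 2, h2=5; 2 taken → place at 7.
270 hashes to 4; slot 4 is free → place at 4.
44 hashes to 8; slot 8 is free → place at 8.
493 hashes to 2, h2=4; 2 taken → place at 6.
240 hashes to 2, h2=1; 2 taken → place at 3.
911 hashes to 2, h2=2; 2,4,6,8 taken → place at 10.
728 hashes to 3, h2=9; 3 taken → place at 1.
Table: [-, 728, 955, 240, 270, -, 493, 614, 44, -, 911]
Lookup 379: h=1, h2=10, probe 1,0 → slot 0 empty, not found.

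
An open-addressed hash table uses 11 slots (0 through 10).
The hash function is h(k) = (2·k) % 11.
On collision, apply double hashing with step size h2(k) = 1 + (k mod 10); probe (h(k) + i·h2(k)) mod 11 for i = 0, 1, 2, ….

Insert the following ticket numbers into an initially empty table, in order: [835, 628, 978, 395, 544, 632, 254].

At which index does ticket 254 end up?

1

835 hashes to 9; slot 9 is free → place at 9.
628 hashes to 2; slot 2 is free → place at 2.
978 hashes to 9, h2=9; 9 taken → place at 7.
395 hashes to 9, h2=6; 9 taken → place at 4.
544 hashes to 10; slot 10 is free → place at 10.
632 hashes to 10, h2=3; 10,2 taken → place at 5.
254 hashes to 2, h2=5; 2,7 taken → place at 1.
Table: [_, 254, 628, _, 395, 632, _, 978, _, 835, 544]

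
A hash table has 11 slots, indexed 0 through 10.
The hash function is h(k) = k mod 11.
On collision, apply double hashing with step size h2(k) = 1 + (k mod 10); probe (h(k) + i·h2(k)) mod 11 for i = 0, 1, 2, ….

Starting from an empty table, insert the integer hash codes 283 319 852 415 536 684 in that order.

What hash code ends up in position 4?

283: h=8 => slot 8
319: h=0 => slot 0
852: h=5 => slot 5
415: h=8, h2=6, probe 8,3 => slot 3
536: h=8, h2=7, probe 8,4 => slot 4
684: h=2 => slot 2
Table: [319, ., 684, 415, 536, 852, ., ., 283, ., .]

536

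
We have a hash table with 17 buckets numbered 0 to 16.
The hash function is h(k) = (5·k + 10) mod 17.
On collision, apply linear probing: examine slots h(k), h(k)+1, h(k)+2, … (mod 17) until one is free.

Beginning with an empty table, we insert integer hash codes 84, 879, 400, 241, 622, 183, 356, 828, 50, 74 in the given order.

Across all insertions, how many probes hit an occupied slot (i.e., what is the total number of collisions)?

84: h=5 -> slot 5
879: h=2 -> slot 2
400: h=4 -> slot 4
241: h=8 -> slot 8
622: h=9 -> slot 9
183: h=7 -> slot 7
356: h=5, probe 5,6 -> slot 6
828: h=2, probe 2,3 -> slot 3
50: h=5, probe 5,6,7,8,9,10 -> slot 10
74: h=6, probe 6,7,8,9,10,11 -> slot 11
Table: [—, —, 879, 828, 400, 84, 356, 183, 241, 622, 50, 74, —, —, —, —, —]

12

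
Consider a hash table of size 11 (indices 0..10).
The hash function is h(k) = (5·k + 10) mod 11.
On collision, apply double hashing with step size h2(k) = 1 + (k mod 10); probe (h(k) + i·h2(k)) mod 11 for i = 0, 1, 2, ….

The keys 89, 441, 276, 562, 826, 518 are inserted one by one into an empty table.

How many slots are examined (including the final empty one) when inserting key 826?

89 hashes to 4; slot 4 is free -> place at 4.
441 hashes to 4, h2=2; 4 taken -> place at 6.
276 hashes to 4, h2=7; 4 taken -> place at 0.
562 hashes to 4, h2=3; 4 taken -> place at 7.
826 hashes to 4, h2=7; 4,0,7 taken -> place at 3.
518 hashes to 4, h2=9; 4 taken -> place at 2.
Table: [276, —, 518, 826, 89, —, 441, 562, —, —, —]

4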